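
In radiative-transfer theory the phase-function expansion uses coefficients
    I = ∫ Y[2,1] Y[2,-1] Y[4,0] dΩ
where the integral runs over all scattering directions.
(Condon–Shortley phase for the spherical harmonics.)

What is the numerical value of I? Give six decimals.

Rules hold: Σm=0, L=8 even, 0≤4≤4.
N = 5·5·9 = 225
Δ = 0!·4!·4!/9! = 1/630
Racah Σ t=0..0: t=0:+1/16 = 1/16
⇒ 3j(2 2 4; 0 0 0)² = 2/35, sgn +1
Racah Σ t=0..0: t=0:+1/36 = 1/36
⇒ 3j(2 2 4; 1 -1 0)² = 8/315, sgn +1
4πI² = N·(3j₀)²·(3jₘ)² = 16/49
I = +1·√(0.326531/4π) = 0.16119702

0.161197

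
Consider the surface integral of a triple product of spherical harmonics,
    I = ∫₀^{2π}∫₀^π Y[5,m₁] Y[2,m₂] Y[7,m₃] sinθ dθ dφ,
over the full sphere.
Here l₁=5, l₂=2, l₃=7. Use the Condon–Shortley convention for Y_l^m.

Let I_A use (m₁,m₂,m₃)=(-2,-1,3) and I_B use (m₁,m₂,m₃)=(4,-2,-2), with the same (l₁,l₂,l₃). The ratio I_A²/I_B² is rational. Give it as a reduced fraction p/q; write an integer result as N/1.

96/1

Same 5,2,7: normalisation and zero-m 3j drop out of the ratio.
A: Δ: 0! 10! 4! / 15! → 1/15015; sum: t=0:+1/181440 = 1/181440; 3j²(5 2 7; -2 -1 3) = Δ·Π!·Σ² = 32/1001  (sign +1)
B: Δ: 0! 10! 4! / 15! → 1/15015; sum: t=0:+1/8709120 = 1/8709120; 3j²(5 2 7; 4 -2 -2) = Δ·Π!·Σ² = 1/3003  (sign -1)
I_A²/I_B² = (32/1001)/(1/3003) = 96/1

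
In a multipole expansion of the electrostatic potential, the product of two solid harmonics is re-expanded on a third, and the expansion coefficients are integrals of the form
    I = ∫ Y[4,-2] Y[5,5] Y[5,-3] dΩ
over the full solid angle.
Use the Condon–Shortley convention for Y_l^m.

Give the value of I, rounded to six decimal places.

-0.184127

m-sum 0 ✓  L=14 even ✓  1≤5≤9 ✓
Π(2lᵢ+1) = 9×11×11 = 1089
triangle coeff Δ(4,5,5) = 1/3153150
Σ_t [0,4]: t=0:+1/69120 t=1:−1/1728 t=2:+1/576 t=3:−1/1728 t=4:+1/69120 = 7/11520
(3j)²=2/143 [(4 5 5; 0 0 0)], sign=-1
Σ_t [4,4]: t=4:+1/69120 = 1/69120
(3j)²=4/143 [(4 5 5; -2 5 -3)], sign=+1
⇒ 4πI² = 72/169
I = (-1)√(72/169/(4π)) = -0.18412721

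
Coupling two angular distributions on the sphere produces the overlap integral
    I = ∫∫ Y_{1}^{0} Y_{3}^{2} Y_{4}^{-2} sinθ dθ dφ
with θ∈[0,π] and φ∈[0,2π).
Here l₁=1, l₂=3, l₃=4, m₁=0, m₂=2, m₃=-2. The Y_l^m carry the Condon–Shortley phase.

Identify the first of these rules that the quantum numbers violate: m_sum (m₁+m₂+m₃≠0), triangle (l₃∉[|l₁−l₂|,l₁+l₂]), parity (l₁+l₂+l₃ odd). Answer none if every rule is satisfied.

m₁+m₂+m₃ = 0 + 2 − 2 = 0  ✓
triangle: |1−3|=2 ≤ l₃=4 ≤ 1+3=4  ✓
parity: l₁+l₂+l₃ = 8 is even  ✓

none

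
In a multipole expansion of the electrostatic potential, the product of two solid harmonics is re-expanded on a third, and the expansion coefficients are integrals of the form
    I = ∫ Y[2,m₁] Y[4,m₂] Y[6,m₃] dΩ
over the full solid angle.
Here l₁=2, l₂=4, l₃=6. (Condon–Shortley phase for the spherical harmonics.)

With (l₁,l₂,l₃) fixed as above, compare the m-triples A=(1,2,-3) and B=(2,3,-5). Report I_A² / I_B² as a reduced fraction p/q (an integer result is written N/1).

42/55

Shared (l₁,l₂,l₃)=(2,4,6): N and (l;000)² cancel in I_A²/I_B².
A: Δ = 0!·4!·8!/13! = 1/6435; Racah Σ t=0..0: t=0:+1/8640 = 1/8640; ⇒ 3j(2 4 6; 1 2 -3)² = 28/715, sgn -1
B: Δ = 0!·4!·8!/13! = 1/6435; Racah Σ t=0..0: t=0:+1/120960 = 1/120960; ⇒ 3j(2 4 6; 2 3 -5)² = 2/39, sgn -1
I_A²/I_B² = (28/715)/(2/39) = 42/55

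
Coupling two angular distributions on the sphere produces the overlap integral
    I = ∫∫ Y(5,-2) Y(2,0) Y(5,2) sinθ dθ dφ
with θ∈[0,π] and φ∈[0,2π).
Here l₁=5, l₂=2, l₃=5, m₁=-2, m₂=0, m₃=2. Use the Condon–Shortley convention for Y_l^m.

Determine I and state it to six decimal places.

Checks pass: Σm=0; 12 even; l₃=5∈[3,7].
(2·5+1)(2·2+1)(2·5+1) = 605
Δ: 2! 8! 2! / 13! → 1/38610
sum: t=0:+1/2880 t=1:−1/576 t=2:+1/2880 = -1/960
3j²(5 2 5; 0 0 0) = Δ·Π!·Σ² = 10/429  (sign +1)
sum: t=0:+1/20160 t=1:−1/1440 t=2:+1/2880 = -1/3360
3j²(5 2 5; -2 0 2) = Δ·Π!·Σ² = 6/715  (sign +1)
combine: 4πI² = 605·10/429·6/715 = 20/169
take √, sign +1: I = 0.09704356

0.097044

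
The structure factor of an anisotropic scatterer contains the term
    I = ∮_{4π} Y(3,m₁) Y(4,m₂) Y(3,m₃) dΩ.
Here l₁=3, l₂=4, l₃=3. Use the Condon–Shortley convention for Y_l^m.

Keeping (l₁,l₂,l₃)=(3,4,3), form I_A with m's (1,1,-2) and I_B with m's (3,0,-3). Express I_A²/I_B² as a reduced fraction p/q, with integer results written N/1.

32/9

Shared (l₁,l₂,l₃)=(3,4,3): N and (l;000)² cancel in I_A²/I_B².
A: Δ = 4!·2!·4!/11! = 1/34650; Racah Σ t=1..2: t=1:−1/144 t=2:+1/48 = 1/72; ⇒ 3j(3 4 3; 1 1 -2)² = 16/693, sgn -1
B: Δ = 4!·2!·4!/11! = 1/34650; Racah Σ t=0..0: t=0:+1/1152 = 1/1152; ⇒ 3j(3 4 3; 3 0 -3)² = 1/154, sgn +1
I_A²/I_B² = (16/693)/(1/154) = 32/9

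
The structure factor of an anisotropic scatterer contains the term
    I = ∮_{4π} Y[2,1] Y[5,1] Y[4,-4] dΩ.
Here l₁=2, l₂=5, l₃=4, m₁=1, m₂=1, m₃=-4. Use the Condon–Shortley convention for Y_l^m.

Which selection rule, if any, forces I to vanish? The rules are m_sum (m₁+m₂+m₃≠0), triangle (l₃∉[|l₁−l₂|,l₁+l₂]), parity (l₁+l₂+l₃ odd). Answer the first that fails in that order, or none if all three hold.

Σmᵢ = -2  ✗
l₃∈[|l₁−l₂|,l₁+l₂]=[3,7], have l₃=4
Σlᵢ = 11 ⇒ odd

m_sum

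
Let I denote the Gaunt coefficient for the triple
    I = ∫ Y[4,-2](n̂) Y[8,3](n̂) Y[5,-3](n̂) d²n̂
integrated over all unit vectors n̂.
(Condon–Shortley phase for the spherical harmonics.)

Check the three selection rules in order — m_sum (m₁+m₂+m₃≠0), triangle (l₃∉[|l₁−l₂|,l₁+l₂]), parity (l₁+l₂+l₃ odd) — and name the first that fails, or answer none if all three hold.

Σmᵢ = -2  ✗
l₃∈[|l₁−l₂|,l₁+l₂]=[4,12], have l₃=5
Σlᵢ = 17 ⇒ odd

m_sum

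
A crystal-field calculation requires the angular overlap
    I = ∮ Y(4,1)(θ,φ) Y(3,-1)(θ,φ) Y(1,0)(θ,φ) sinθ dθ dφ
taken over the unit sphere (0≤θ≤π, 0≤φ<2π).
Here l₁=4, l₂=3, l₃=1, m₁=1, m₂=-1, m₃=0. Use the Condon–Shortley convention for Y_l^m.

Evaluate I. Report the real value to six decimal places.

-0.238414

Checks pass: Σm=0; 8 even; l₃=1∈[1,7].
(2·4+1)(2·3+1)(2·1+1) = 189
Δ: 6! 2! 0! / 9! → 1/252
sum: t=3:−1/36 = -1/36
3j²(4 3 1; 0 0 0) = Δ·Π!·Σ² = 4/63  (sign +1)
sum: t=2:+1/48 = 1/48
3j²(4 3 1; 1 -1 0) = Δ·Π!·Σ² = 5/84  (sign -1)
combine: 4πI² = 189·4/63·5/84 = 5/7
take √, sign -1: I = -0.23841361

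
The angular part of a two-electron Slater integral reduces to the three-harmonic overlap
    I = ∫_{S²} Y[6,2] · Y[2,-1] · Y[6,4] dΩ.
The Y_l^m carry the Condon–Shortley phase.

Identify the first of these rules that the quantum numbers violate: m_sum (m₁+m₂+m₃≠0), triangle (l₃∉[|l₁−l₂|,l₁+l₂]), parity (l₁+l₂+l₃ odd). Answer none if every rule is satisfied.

m₁+m₂+m₃ = 2 − 1 + 4 = 5  ✗
triangle: |6−2|=4 ≤ l₃=6 ≤ 6+2=8
parity: l₁+l₂+l₃ = 14 is even

m_sum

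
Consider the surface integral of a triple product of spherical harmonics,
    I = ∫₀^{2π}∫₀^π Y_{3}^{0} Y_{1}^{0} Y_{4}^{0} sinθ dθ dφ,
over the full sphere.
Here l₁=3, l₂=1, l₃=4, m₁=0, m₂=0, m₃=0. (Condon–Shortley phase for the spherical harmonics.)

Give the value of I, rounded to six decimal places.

Rules hold: Σm=0, L=8 even, 2≤4≤4.
N = 7·3·9 = 189
Δ = 0!·6!·2!/9! = 1/252
Racah Σ t=0..0: t=0:+1/36 = 1/36
⇒ 3j(3 1 4; 0 0 0)² = 4/63, sgn +1
(m-triple is (0,0,0) — same symbol as above.)
4πI² = N·(3j₀)²·(3jₘ)² = 16/21
I = +1·√(0.761905/4π) = 0.24623252

0.246233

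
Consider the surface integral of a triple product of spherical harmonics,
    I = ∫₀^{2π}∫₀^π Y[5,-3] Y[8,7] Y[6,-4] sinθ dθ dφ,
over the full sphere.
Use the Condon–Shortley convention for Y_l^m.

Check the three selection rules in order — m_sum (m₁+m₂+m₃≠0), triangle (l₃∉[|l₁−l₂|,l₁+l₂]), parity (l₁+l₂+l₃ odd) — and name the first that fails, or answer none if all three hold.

Σmᵢ = 0  ✓
l₃∈[|l₁−l₂|,l₁+l₂]=[3,13], have l₃=6  ✓
Σlᵢ = 19 ⇒ odd  ✗

parity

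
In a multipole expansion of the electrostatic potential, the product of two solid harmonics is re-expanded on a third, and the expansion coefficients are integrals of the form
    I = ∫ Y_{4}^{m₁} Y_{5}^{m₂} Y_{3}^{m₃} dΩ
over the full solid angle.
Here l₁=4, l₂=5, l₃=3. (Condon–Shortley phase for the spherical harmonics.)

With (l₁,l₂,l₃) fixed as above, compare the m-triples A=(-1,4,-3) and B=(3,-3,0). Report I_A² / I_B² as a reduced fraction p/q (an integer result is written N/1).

45/14

l's match ⇒ only the (l;m) 3-j factors differ between A and B.
A: triangle coeff Δ(4,5,3) = 1/180180; Σ_t [5,5]: t=5:−1/5760 = -1/5760; (3j)²=9/286 [(4 5 3; -1 4 -3)], sign=-1
B: triangle coeff Δ(4,5,3) = 1/180180; Σ_t [0,1]: t=0:+1/2880 t=1:−1/1440 = -1/2880; (3j)²=7/715 [(4 5 3; 3 -3 0)], sign=+1
I_A²/I_B² = (9/286)/(7/715) = 45/14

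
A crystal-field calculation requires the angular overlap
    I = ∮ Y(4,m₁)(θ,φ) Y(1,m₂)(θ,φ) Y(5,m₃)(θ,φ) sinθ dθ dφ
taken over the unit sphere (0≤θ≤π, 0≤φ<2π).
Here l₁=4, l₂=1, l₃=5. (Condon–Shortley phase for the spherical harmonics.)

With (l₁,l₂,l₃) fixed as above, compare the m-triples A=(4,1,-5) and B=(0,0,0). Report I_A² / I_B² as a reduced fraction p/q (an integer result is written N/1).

9/5

l's match ⇒ only the (l;m) 3-j factors differ between A and B.
A: triangle coeff Δ(4,1,5) = 1/495; Σ_t [0,0]: t=0:+1/80640 = 1/80640; (3j)²=1/11 [(4 1 5; 4 1 -5)], sign=+1
B: triangle coeff Δ(4,1,5) = 1/495; Σ_t [0,0]: t=0:+1/576 = 1/576; (3j)²=5/99 [(4 1 5; 0 0 0)], sign=-1
I_A²/I_B² = (1/11)/(5/99) = 9/5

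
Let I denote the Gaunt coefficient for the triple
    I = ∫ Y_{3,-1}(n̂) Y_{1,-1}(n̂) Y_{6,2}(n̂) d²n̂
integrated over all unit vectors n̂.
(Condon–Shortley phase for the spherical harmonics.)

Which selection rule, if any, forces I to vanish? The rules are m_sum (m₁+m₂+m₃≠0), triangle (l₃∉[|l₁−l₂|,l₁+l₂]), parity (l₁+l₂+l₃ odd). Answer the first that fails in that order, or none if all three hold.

Σmᵢ = 0  ✓
l₃∈[|l₁−l₂|,l₁+l₂]=[2,4], have l₃=6  ✗
Σlᵢ = 10 ⇒ even

triangle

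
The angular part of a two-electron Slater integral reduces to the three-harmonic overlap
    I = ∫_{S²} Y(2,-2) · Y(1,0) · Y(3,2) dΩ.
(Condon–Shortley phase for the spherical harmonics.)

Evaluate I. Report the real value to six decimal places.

Rules hold: Σm=0, L=6 even, 1≤3≤3.
N = 5·3·7 = 105
Δ = 0!·4!·2!/7! = 1/105
Racah Σ t=0..0: t=0:+1/4 = 1/4
⇒ 3j(2 1 3; 0 0 0)² = 3/35, sgn -1
Racah Σ t=0..0: t=0:+1/24 = 1/24
⇒ 3j(2 1 3; -2 0 2)² = 1/21, sgn -1
4πI² = N·(3j₀)²·(3jₘ)² = 3/7
I = +1·√(0.428571/4π) = 0.18467439

0.184674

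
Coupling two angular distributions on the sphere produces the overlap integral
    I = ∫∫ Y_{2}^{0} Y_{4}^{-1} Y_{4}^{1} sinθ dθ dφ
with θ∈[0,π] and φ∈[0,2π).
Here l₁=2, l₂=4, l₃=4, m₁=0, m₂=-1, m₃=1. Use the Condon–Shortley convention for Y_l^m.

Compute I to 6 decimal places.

-0.139264

m-sum 0 ✓  L=10 even ✓  2≤4≤6 ✓
Π(2lᵢ+1) = 5×9×9 = 405
triangle coeff Δ(2,4,4) = 1/13860
Σ_t [0,2]: t=0:+1/192 t=1:−1/36 t=2:+1/192 = -5/288
(3j)²=20/693 [(2 4 4; 0 0 0)], sign=-1
Σ_t [0,2]: t=0:+1/144 t=1:−1/48 t=2:+1/480 = -17/1440
(3j)²=289/13860 [(2 4 4; 0 -1 1)], sign=+1
⇒ 4πI² = 1445/5929
I = (-1)√(1445/5929/(4π)) = -0.13926381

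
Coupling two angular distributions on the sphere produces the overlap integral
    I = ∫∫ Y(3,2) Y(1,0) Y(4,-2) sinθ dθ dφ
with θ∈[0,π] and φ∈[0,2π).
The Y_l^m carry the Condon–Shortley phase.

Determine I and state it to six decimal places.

m-sum 0 ✓  L=8 even ✓  2≤4≤4 ✓
Π(2lᵢ+1) = 7×3×9 = 189
triangle coeff Δ(3,1,4) = 1/252
Σ_t [0,0]: t=0:+1/36 = 1/36
(3j)²=4/63 [(3 1 4; 0 0 0)], sign=+1
Σ_t [0,0]: t=0:+1/120 = 1/120
(3j)²=1/21 [(3 1 4; 2 0 -2)], sign=+1
⇒ 4πI² = 4/7
I = (+1)√(4/7/(4π)) = 0.21324362

0.213244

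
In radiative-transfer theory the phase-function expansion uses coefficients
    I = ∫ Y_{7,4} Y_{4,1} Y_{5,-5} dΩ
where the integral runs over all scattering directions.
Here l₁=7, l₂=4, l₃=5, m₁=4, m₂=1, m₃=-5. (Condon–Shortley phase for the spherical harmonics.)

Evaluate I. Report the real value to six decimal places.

-0.135388

Rules hold: Σm=0, L=16 even, 3≤5≤11.
N = 15·9·11 = 1485
Δ = 6!·8!·2!/17! = 1/6126120
Racah Σ t=2..4: t=2:+1/69120 t=3:−1/20736 t=4:+1/69120 = -1/51840
⇒ 3j(7 4 5; 0 0 0)² = 280/21879, sgn +1
Racah Σ t=3..3: t=3:−1/2903040 = -1/2903040
⇒ 3j(7 4 5; 4 1 -5)² = 75/6188, sgn -1
4πI² = N·(3j₀)²·(3jₘ)² = 11250/48841
I = -1·√(0.230339/4π) = -0.13538765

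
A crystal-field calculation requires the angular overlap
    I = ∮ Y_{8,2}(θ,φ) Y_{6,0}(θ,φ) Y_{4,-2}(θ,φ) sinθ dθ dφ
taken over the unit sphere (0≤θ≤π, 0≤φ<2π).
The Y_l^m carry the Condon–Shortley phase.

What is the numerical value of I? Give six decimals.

m-sum 0 ✓  L=18 even ✓  2≤4≤14 ✓
Π(2lᵢ+1) = 17×13×9 = 1989
triangle coeff Δ(8,6,4) = 1/23279256
Σ_t [4,6]: t=4:+1/1658880 t=5:−1/518400 t=6:+1/1658880 = -1/1382400
(3j)²=504/46189 [(8 6 4; 0 0 0)], sign=-1
Σ_t [4,6]: t=4:+1/1658880 t=5:−1/1728000 t=6:+1/24883200 = 1/15552000
(3j)²=16/46189 [(8 6 4; 2 0 -2)], sign=+1
⇒ 4πI² = 72576/9653501
I = (-1)√(72576/9653501/(4π)) = -0.02445959

-0.024460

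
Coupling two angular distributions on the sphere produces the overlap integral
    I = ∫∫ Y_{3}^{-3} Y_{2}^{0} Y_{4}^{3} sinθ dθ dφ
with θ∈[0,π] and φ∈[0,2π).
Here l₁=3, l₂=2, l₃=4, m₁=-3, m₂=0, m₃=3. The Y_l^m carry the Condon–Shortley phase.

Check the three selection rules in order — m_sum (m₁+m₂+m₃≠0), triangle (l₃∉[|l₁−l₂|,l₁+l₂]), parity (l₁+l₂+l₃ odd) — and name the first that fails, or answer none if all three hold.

parity

m₁+m₂+m₃ = -3 + 0 + 3 = 0  ✓
triangle: |3−2|=1 ≤ l₃=4 ≤ 3+2=5  ✓
parity: l₁+l₂+l₃ = 9 is odd  ✗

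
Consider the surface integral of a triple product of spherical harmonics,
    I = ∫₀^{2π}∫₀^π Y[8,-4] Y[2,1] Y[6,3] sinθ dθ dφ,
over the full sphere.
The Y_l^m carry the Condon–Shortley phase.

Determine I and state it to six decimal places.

0.251742

Rules hold: Σm=0, L=16 even, 6≤6≤10.
N = 17·5·13 = 1105
Δ = 4!·12!·0!/17! = 1/30940
Racah Σ t=2..2: t=2:+1/2073600 = 1/2073600
⇒ 3j(8 2 6; 0 0 0)² = 28/1105, sgn +1
Racah Σ t=3..3: t=3:−1/13063680 = -1/13063680
⇒ 3j(8 2 6; -4 1 3)² = 44/1547, sgn +1
4πI² = N·(3j₀)²·(3jₘ)² = 176/221
I = +1·√(0.79638/4π) = 0.25174176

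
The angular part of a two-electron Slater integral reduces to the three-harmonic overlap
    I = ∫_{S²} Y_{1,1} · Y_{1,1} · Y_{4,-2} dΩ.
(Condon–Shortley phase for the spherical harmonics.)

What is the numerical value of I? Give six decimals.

0.000000

triangle: need 0≤l₃≤2, have 4; I=0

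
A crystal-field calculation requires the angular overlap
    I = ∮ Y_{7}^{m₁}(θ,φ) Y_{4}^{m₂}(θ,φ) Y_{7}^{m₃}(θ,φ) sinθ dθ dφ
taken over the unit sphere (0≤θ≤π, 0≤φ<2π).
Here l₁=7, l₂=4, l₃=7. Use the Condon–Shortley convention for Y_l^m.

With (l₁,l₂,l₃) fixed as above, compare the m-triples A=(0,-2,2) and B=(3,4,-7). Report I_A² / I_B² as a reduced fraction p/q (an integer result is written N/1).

6627/1001

l's match ⇒ only the (l;m) 3-j factors differ between A and B.
A: triangle coeff Δ(7,4,7) = 1/58198140; Σ_t [0,2]: t=0:+1/2903040 t=1:−1/622080 t=2:+1/1382400 = -47/87091200; (3j)²=2209/277134 [(7 4 7; 0 -2 2)], sign=+1
B: triangle coeff Δ(7,4,7) = 1/58198140; Σ_t [4,4]: t=4:+1/2090188800 = 1/2090188800; (3j)²=7/5814 [(7 4 7; 3 4 -7)], sign=+1
I_A²/I_B² = (2209/277134)/(7/5814) = 6627/1001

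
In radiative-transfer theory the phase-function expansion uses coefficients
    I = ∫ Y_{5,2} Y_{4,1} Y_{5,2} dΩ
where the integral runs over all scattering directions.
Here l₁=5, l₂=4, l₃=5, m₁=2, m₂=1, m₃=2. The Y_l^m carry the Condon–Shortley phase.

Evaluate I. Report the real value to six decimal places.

2 + 1 + 2 = 5 ≠ 0: azimuthal integral kills it; I = 0

0.000000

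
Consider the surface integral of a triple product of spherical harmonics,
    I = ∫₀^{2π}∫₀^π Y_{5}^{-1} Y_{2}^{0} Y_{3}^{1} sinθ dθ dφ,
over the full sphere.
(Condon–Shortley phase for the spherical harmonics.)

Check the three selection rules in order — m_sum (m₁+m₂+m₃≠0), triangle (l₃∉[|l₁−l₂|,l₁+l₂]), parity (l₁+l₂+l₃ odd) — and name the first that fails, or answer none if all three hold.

m₁+m₂+m₃ = -1 + 0 + 1 = 0  ✓
triangle: |5−2|=3 ≤ l₃=3 ≤ 5+2=7  ✓
parity: l₁+l₂+l₃ = 10 is even  ✓

none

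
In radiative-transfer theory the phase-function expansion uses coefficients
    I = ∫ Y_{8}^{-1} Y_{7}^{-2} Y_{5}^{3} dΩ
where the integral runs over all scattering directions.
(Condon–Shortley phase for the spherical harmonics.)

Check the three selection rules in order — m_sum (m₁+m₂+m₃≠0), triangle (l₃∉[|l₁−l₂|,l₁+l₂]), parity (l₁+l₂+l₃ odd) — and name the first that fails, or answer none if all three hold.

none

azimuthal sum: -1 − 2 + 3 = 0  ✓
1 ≤ 5 ≤ 15 (triangle on l)  ✓
L = 8 + 7 + 5 = 20 (even)  ✓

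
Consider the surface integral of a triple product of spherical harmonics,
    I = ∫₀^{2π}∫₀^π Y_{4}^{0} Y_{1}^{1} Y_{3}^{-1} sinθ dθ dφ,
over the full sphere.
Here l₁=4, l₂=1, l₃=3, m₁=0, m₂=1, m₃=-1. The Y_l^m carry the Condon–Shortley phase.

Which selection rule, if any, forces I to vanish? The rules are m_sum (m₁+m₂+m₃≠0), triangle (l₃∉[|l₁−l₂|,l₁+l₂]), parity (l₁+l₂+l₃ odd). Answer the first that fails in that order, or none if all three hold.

Σmᵢ = 0  ✓
l₃∈[|l₁−l₂|,l₁+l₂]=[3,5], have l₃=3  ✓
Σlᵢ = 8 ⇒ even  ✓

none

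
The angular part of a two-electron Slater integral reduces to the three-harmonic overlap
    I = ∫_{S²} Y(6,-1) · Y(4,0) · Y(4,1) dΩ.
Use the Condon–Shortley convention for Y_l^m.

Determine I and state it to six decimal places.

m-sum 0 ✓  L=14 even ✓  2≤4≤10 ✓
Π(2lᵢ+1) = 13×9×9 = 1053
triangle coeff Δ(6,4,4) = 1/1261260
Σ_t [2,4]: t=2:+1/4608 t=3:−1/1296 t=4:+1/4608 = -7/20736
(3j)²=20/1287 [(6 4 4; 0 0 0)], sign=-1
Σ_t [2,4]: t=2:+1/11520 t=3:−1/1728 t=4:+1/3456 = -7/34560
(3j)²=7/858 [(6 4 4; -1 0 1)], sign=+1
⇒ 4πI² = 210/1573
I = (-1)√(210/1573/(4π)) = -0.10307192

-0.103072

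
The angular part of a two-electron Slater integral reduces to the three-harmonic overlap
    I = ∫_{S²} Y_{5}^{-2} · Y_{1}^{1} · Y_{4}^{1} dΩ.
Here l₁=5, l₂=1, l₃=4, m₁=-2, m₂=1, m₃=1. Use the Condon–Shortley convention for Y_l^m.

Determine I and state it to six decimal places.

0.225034

Rules hold: Σm=0, L=10 even, 4≤4≤6.
N = 11·3·9 = 297
Δ = 2!·8!·0!/11! = 1/495
Racah Σ t=1..1: t=1:−1/576 = -1/576
⇒ 3j(5 1 4; 0 0 0)² = 5/99, sgn -1
Racah Σ t=2..2: t=2:+1/1440 = 1/1440
⇒ 3j(5 1 4; -2 1 1)² = 7/165, sgn -1
4πI² = N·(3j₀)²·(3jₘ)² = 7/11
I = +1·√(0.636364/4π) = 0.22503380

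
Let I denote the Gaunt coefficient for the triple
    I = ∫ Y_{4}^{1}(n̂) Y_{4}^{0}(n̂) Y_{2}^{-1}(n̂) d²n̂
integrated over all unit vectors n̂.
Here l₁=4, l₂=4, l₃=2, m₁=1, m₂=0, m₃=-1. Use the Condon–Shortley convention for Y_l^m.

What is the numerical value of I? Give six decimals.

Checks pass: Σm=0; 10 even; l₃=2∈[0,8].
(2·4+1)(2·4+1)(2·2+1) = 405
Δ: 6! 2! 2! / 11! → 1/13860
sum: t=2:+1/192 t=3:−1/36 t=4:+1/192 = -5/288
3j²(4 4 2; 0 0 0) = Δ·Π!·Σ² = 20/693  (sign -1)
sum: t=2:+1/96 t=3:−1/72 = -1/288
3j²(4 4 2; 1 0 -1) = Δ·Π!·Σ² = 1/462  (sign +1)
combine: 4πI² = 405·20/693·1/462 = 150/5929
take √, sign -1: I = -0.04486937

-0.044869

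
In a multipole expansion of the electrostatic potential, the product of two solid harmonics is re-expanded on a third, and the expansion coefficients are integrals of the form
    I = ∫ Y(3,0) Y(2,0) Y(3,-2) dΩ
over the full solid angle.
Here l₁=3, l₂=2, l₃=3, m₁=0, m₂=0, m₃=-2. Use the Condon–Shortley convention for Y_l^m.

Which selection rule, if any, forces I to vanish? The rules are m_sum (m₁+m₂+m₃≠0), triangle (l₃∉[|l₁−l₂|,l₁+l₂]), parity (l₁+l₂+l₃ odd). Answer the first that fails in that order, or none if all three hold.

m_sum

m₁+m₂+m₃ = 0 + 0 − 2 = -2  ✗
triangle: |3−2|=1 ≤ l₃=3 ≤ 3+2=5
parity: l₁+l₂+l₃ = 8 is even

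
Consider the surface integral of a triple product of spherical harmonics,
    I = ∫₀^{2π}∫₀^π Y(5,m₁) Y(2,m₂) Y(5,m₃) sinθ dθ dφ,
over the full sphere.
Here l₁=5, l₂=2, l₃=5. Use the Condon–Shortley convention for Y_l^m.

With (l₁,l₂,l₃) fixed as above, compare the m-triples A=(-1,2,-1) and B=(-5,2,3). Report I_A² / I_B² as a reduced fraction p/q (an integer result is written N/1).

Same 5,2,5: normalisation and zero-m 3j drop out of the ratio.
A: Δ: 2! 8! 2! / 13! → 1/38610; sum: t=2:+1/2304 = 1/2304; 3j²(5 2 5; -1 2 -1) = Δ·Π!·Σ² = 5/143  (sign +1)
B: Δ: 2! 8! 2! / 13! → 1/38610; sum: t=2:+1/161280 = 1/161280; 3j²(5 2 5; -5 2 3) = Δ·Π!·Σ² = 1/143  (sign +1)
I_A²/I_B² = (5/143)/(1/143) = 5/1

5/1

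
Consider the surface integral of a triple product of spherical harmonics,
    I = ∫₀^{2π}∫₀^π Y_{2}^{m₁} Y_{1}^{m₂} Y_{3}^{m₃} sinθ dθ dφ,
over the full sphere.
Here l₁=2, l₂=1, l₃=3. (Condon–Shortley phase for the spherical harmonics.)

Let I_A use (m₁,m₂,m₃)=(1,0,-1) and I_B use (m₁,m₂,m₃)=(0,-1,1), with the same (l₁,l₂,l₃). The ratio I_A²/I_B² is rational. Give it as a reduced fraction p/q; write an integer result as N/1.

Same 2,1,3: normalisation and zero-m 3j drop out of the ratio.
A: Δ: 0! 4! 2! / 7! → 1/105; sum: t=0:+1/6 = 1/6; 3j²(2 1 3; 1 0 -1) = Δ·Π!·Σ² = 8/105  (sign +1)
B: Δ: 0! 4! 2! / 7! → 1/105; sum: t=0:+1/8 = 1/8; 3j²(2 1 3; 0 -1 1) = Δ·Π!·Σ² = 2/35  (sign +1)
I_A²/I_B² = (8/105)/(2/35) = 4/3

4/3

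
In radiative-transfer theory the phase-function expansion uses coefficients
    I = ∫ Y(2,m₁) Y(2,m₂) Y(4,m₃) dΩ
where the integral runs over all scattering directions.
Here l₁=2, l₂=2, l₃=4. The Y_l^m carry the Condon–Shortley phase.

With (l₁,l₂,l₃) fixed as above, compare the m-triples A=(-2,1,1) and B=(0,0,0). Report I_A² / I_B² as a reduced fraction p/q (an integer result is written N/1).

5/36

Shared (l₁,l₂,l₃)=(2,2,4): N and (l;000)² cancel in I_A²/I_B².
A: Δ = 0!·4!·4!/9! = 1/630; Racah Σ t=0..0: t=0:+1/144 = 1/144; ⇒ 3j(2 2 4; -2 1 1)² = 1/126, sgn -1
B: Δ = 0!·4!·4!/9! = 1/630; Racah Σ t=0..0: t=0:+1/16 = 1/16; ⇒ 3j(2 2 4; 0 0 0)² = 2/35, sgn +1
I_A²/I_B² = (1/126)/(2/35) = 5/36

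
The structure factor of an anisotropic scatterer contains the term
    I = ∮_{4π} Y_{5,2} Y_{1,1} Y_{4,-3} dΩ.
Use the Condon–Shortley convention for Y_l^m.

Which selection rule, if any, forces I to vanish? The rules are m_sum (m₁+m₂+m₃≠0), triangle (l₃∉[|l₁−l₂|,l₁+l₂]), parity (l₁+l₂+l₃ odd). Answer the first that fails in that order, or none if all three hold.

none

m₁+m₂+m₃ = 2 + 1 − 3 = 0  ✓
triangle: |5−1|=4 ≤ l₃=4 ≤ 5+1=6  ✓
parity: l₁+l₂+l₃ = 10 is even  ✓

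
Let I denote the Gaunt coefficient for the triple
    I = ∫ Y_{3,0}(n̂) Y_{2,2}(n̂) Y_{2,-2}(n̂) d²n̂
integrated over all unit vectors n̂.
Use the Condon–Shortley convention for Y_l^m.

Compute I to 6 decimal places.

0.000000

l₁+l₂+l₃=7 is odd: 3j(l;000)=0 ⇒ I=0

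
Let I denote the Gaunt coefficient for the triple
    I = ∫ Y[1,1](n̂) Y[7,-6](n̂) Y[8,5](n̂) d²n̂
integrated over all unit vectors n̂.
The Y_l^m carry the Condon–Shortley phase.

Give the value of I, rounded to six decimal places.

-0.052996

m-sum 0 ✓  L=16 even ✓  6≤8≤8 ✓
Π(2lᵢ+1) = 3×15×17 = 765
triangle coeff Δ(1,7,8) = 1/2040
Σ_t [0,0]: t=0:+1/25401600 = 1/25401600
(3j)²=8/255 [(1 7 8; 0 0 0)], sign=+1
Σ_t [0,0]: t=0:+1/12454041600 = 1/12454041600
(3j)²=1/680 [(1 7 8; 1 -6 5)], sign=-1
⇒ 4πI² = 3/85
I = (-1)√(3/85/(4π)) = -0.05299638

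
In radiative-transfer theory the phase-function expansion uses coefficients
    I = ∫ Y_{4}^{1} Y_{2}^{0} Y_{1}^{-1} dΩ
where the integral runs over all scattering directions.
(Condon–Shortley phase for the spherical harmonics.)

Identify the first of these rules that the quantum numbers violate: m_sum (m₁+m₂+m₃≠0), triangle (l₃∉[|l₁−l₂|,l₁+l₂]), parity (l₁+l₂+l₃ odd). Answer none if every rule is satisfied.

triangle

azimuthal sum: 1 + 0 − 1 = 0  ✓
2 ≤ 1 ≤ 6 (triangle on l)  ✗
L = 4 + 2 + 1 = 7 (odd)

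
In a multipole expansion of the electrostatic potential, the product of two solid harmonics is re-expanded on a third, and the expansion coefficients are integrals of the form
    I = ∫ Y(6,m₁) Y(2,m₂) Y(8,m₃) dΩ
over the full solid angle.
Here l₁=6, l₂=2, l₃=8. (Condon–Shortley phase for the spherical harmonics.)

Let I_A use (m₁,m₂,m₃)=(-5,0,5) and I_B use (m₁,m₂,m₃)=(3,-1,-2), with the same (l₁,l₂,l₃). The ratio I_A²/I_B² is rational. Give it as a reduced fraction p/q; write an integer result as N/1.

117/100

l's match ⇒ only the (l;m) 3-j factors differ between A and B.
A: triangle coeff Δ(6,2,8) = 1/30940; Σ_t [0,0]: t=0:+1/159667200 = 1/159667200; (3j)²=9/1190 [(6 2 8; -5 0 5)], sign=-1
B: triangle coeff Δ(6,2,8) = 1/30940; Σ_t [0,0]: t=0:+1/13063680 = 1/13063680; (3j)²=10/1547 [(6 2 8; 3 -1 -2)], sign=+1
I_A²/I_B² = (9/1190)/(10/1547) = 117/100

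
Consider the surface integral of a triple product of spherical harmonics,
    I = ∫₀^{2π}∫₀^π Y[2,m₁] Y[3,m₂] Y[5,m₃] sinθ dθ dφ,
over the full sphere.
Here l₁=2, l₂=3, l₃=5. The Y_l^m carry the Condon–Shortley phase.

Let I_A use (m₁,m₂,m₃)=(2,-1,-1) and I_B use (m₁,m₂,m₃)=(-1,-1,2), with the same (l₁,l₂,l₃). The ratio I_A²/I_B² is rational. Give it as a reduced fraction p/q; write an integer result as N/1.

Shared (l₁,l₂,l₃)=(2,3,5): N and (l;000)² cancel in I_A²/I_B².
A: Δ = 0!·4!·6!/11! = 1/2310; Racah Σ t=0..0: t=0:+1/1152 = 1/1152; ⇒ 3j(2 3 5; 2 -1 -1)² = 1/154, sgn +1
B: Δ = 0!·4!·6!/11! = 1/2310; Racah Σ t=0..0: t=0:+1/288 = 1/288; ⇒ 3j(2 3 5; -1 -1 2)² = 1/22, sgn -1
I_A²/I_B² = (1/154)/(1/22) = 1/7

1/7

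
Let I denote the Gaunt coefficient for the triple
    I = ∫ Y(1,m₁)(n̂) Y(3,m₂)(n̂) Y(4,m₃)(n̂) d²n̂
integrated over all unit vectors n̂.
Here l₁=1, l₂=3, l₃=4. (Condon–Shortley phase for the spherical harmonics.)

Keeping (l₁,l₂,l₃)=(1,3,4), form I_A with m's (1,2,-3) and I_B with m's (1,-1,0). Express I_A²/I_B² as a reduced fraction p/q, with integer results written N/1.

Shared (l₁,l₂,l₃)=(1,3,4): N and (l;000)² cancel in I_A²/I_B².
A: Δ = 0!·2!·6!/9! = 1/252; Racah Σ t=0..0: t=0:+1/240 = 1/240; ⇒ 3j(1 3 4; 1 2 -3)² = 1/12, sgn -1
B: Δ = 0!·2!·6!/9! = 1/252; Racah Σ t=0..0: t=0:+1/96 = 1/96; ⇒ 3j(1 3 4; 1 -1 0)² = 1/42, sgn +1
I_A²/I_B² = (1/12)/(1/42) = 7/2

7/2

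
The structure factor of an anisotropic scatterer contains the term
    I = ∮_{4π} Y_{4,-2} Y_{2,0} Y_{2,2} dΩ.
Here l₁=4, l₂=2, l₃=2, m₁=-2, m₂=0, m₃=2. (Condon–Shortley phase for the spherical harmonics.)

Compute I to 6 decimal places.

0.156078

Rules hold: Σm=0, L=8 even, 2≤2≤6.
N = 9·5·5 = 225
Δ = 4!·4!·0!/9! = 1/630
Racah Σ t=2..2: t=2:+1/16 = 1/16
⇒ 3j(4 2 2; 0 0 0)² = 2/35, sgn +1
Racah Σ t=2..2: t=2:+1/96 = 1/96
⇒ 3j(4 2 2; -2 0 2)² = 1/42, sgn +1
4πI² = N·(3j₀)²·(3jₘ)² = 15/49
I = +1·√(0.306122/4π) = 0.15607835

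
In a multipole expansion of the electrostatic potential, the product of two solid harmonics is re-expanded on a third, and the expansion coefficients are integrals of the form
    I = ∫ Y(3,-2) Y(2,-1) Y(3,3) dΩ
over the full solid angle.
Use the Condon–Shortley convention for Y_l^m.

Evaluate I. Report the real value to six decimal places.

m-sum 0 ✓  L=8 even ✓  1≤3≤5 ✓
Π(2lᵢ+1) = 7×5×7 = 245
triangle coeff Δ(3,2,3) = 1/3780
Σ_t [0,2]: t=0:+1/24 t=1:−1/4 t=2:+1/24 = -1/6
(3j)²=4/105 [(3 2 3; 0 0 0)], sign=+1
Σ_t [1,1]: t=1:−1/48 = -1/48
(3j)²=5/84 [(3 2 3; -2 -1 3)], sign=-1
⇒ 4πI² = 5/9
I = (-1)√(5/9/(4π)) = -0.21026104

-0.210261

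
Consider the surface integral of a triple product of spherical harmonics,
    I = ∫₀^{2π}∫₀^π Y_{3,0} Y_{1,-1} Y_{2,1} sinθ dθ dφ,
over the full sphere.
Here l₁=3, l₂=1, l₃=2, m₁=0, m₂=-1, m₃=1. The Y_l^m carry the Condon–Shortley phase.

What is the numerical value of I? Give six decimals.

m-sum 0 ✓  L=6 even ✓  2≤2≤4 ✓
Π(2lᵢ+1) = 7×3×5 = 105
triangle coeff Δ(3,1,2) = 1/105
Σ_t [1,1]: t=1:−1/4 = -1/4
(3j)²=3/35 [(3 1 2; 0 0 0)], sign=-1
Σ_t [0,0]: t=0:+1/12 = 1/12
(3j)²=1/35 [(3 1 2; 0 -1 1)], sign=-1
⇒ 4πI² = 9/35
I = (+1)√(9/35/(4π)) = 0.14304817

0.143048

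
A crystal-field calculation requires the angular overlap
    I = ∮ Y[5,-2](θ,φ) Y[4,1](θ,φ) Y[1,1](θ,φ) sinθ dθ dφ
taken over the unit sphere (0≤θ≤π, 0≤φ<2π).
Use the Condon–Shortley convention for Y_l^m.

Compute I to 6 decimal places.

Rules hold: Σm=0, L=10 even, 1≤1≤9.
N = 11·9·3 = 297
Δ = 8!·2!·0!/11! = 1/495
Racah Σ t=4..4: t=4:+1/576 = 1/576
⇒ 3j(5 4 1; 0 0 0)² = 5/99, sgn -1
Racah Σ t=5..5: t=5:−1/1440 = -1/1440
⇒ 3j(5 4 1; -2 1 1)² = 7/165, sgn -1
4πI² = N·(3j₀)²·(3jₘ)² = 7/11
I = +1·√(0.636364/4π) = 0.22503380

0.225034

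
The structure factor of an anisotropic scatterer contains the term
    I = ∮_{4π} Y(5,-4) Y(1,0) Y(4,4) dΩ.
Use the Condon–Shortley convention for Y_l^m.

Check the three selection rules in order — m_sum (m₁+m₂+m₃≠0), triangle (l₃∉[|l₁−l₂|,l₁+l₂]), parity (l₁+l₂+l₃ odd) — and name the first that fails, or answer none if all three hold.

Σmᵢ = 0  ✓
l₃∈[|l₁−l₂|,l₁+l₂]=[4,6], have l₃=4  ✓
Σlᵢ = 10 ⇒ even  ✓

none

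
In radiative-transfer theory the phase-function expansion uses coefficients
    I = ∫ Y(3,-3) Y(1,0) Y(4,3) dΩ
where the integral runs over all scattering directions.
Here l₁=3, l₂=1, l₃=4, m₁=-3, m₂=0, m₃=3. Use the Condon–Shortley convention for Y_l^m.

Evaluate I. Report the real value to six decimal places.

-0.162868

Checks pass: Σm=0; 8 even; l₃=4∈[2,4].
(2·3+1)(2·1+1)(2·4+1) = 189
Δ: 0! 6! 2! / 9! → 1/252
sum: t=0:+1/36 = 1/36
3j²(3 1 4; 0 0 0) = Δ·Π!·Σ² = 4/63  (sign +1)
sum: t=0:+1/720 = 1/720
3j²(3 1 4; -3 0 3) = Δ·Π!·Σ² = 1/36  (sign -1)
combine: 4πI² = 189·4/63·1/36 = 1/3
take √, sign -1: I = -0.16286750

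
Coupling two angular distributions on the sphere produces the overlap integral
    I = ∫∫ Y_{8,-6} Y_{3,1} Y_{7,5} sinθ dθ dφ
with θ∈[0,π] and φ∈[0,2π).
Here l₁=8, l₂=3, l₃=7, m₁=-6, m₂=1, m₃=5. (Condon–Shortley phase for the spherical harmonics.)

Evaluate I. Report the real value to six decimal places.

0.053058

Rules hold: Σm=0, L=18 even, 5≤7≤11.
N = 17·7·15 = 1785
Δ = 4!·12!·2!/19! = 1/5290740
Racah Σ t=1..3: t=1:−1/7257600 t=2:+1/2073600 t=3:−1/7257600 = 1/4838400
⇒ 3j(8 3 7; 0 0 0)² = 252/20995, sgn -1
Racah Σ t=2..4: t=2:+1/3832012800 t=3:−1/239500800 t=4:+1/348364800 = -1/958003200
⇒ 3j(8 3 7; -6 1 5)² = 8/4845, sgn -1
4πI² = N·(3j₀)²·(3jₘ)² = 14112/398905
I = +1·√(0.0353768/4π) = 0.05305846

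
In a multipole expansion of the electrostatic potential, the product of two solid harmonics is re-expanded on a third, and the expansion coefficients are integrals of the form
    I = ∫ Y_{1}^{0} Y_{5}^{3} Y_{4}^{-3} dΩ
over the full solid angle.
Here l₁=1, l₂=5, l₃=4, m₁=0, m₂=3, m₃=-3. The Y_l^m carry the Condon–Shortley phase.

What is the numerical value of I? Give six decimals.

Rules hold: Σm=0, L=10 even, 4≤4≤6.
N = 3·11·9 = 297
Δ = 2!·0!·8!/11! = 1/495
Racah Σ t=1..1: t=1:−1/576 = -1/576
⇒ 3j(1 5 4; 0 0 0)² = 5/99, sgn -1
Racah Σ t=1..1: t=1:−1/5040 = -1/5040
⇒ 3j(1 5 4; 0 3 -3)² = 16/495, sgn +1
4πI² = N·(3j₀)²·(3jₘ)² = 16/33
I = -1·√(0.484848/4π) = -0.19642560

-0.196426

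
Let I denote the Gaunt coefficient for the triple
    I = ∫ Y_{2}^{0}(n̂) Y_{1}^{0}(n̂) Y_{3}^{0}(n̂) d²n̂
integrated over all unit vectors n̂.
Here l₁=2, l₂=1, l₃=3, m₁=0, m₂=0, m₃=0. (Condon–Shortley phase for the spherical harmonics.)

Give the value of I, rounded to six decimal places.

Checks pass: Σm=0; 6 even; l₃=3∈[1,3].
(2·2+1)(2·1+1)(2·3+1) = 105
Δ: 0! 4! 2! / 7! → 1/105
sum: t=0:+1/4 = 1/4
3j²(2 1 3; 0 0 0) = Δ·Π!·Σ² = 3/35  (sign -1)
(m-triple is (0,0,0) — same symbol as above.)
combine: 4πI² = 105·3/35·3/35 = 27/35
take √, sign +1: I = 0.24776670

0.247767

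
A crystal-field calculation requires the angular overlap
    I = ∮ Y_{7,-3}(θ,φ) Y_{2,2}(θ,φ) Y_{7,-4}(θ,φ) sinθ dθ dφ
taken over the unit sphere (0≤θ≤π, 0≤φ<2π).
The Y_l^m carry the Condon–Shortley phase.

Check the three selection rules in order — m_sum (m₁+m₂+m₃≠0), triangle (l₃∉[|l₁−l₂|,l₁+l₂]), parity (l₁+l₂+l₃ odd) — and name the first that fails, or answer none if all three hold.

m_sum

m₁+m₂+m₃ = -3 + 2 − 4 = -5  ✗
triangle: |7−2|=5 ≤ l₃=7 ≤ 7+2=9
parity: l₁+l₂+l₃ = 16 is even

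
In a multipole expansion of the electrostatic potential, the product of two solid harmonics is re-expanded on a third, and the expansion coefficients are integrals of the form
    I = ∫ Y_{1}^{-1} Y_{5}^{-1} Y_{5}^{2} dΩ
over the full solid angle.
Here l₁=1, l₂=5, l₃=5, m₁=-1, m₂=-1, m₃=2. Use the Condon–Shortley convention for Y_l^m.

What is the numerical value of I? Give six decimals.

0.000000

Σlᵢ=11 odd — θ-integrand is odd under cosθ→−cosθ; I=0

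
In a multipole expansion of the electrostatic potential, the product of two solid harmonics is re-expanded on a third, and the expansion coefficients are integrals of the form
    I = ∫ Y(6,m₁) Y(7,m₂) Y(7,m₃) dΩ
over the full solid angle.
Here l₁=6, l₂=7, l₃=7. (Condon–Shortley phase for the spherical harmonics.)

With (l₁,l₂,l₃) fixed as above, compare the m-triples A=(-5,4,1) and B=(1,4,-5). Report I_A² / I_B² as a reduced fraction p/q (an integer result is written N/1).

Shared (l₁,l₂,l₃)=(6,7,7): N and (l;000)² cancel in I_A²/I_B².
A: Δ = 6!·6!·8!/21! = 1/2444321880; Racah Σ t=5..6: t=5:−1/124416000 t=6:+1/62208000 = 1/124416000; ⇒ 3j(6 7 7; -5 4 1)² = 154/20995, sgn +1
B: Δ = 6!·6!·8!/21! = 1/2444321880; Racah Σ t=3..5: t=3:−1/69672960 t=4:+1/29030400 t=5:−1/124416000 = 1/82944000; ⇒ 3j(6 7 7; 1 4 -5)² = 693/83980, sgn +1
I_A²/I_B² = (154/20995)/(693/83980) = 8/9

8/9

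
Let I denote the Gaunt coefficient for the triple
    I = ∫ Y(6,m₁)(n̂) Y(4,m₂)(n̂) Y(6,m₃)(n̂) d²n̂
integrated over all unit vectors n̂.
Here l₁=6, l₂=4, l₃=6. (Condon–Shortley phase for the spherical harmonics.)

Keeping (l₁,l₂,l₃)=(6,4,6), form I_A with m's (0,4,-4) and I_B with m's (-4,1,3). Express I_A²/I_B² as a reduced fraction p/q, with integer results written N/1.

Same 6,4,6: normalisation and zero-m 3j drop out of the ratio.
A: Δ: 4! 8! 4! / 17! → 1/15315300; sum: t=4:+1/829440 = 1/829440; 3j²(6 4 6; 0 4 -4) = Δ·Π!·Σ² = 35/2431  (sign +1)
B: Δ: 4! 8! 4! / 17! → 1/15315300; sum: t=2:+1/967680 t=3:−1/120960 t=4:+1/207360 = -1/414720; 3j²(6 4 6; -4 1 3) = Δ·Π!·Σ² = 21/4862  (sign +1)
I_A²/I_B² = (35/2431)/(21/4862) = 10/3

10/3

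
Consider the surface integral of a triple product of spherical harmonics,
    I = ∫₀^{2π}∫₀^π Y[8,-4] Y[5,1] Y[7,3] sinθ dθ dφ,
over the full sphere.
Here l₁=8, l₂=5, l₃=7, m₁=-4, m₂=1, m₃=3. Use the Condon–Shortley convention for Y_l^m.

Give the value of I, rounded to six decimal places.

m-sum 0 ✓  L=20 even ✓  3≤7≤13 ✓
Π(2lᵢ+1) = 17×11×15 = 2805
triangle coeff Δ(8,5,7) = 1/814773960
Σ_t [1,5]: t=1:−1/87091200 t=2:+1/4976640 t=3:−1/2073600 t=4:+1/4976640 t=5:−1/87091200 = -1/9676800
(3j)²=360/46189 [(8 5 7; 0 0 0)], sign=+1
Σ_t [2,6]: t=2:+1/4180377600 t=3:−1/78382080 t=4:+1/15482880 t=5:−1/21772800 t=6:+1/298598400 = 17/1791590400
(3j)²=17/8892 [(8 5 7; -4 1 3)], sign=+1
⇒ 4πI² = 2550/61009
I = (+1)√(2550/61009/(4π)) = 0.05767242

0.057672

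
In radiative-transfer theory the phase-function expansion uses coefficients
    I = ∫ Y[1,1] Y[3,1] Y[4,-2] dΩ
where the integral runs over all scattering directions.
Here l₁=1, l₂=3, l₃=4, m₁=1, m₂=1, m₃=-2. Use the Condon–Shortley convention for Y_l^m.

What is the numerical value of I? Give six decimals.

Checks pass: Σm=0; 8 even; l₃=4∈[2,4].
(2·1+1)(2·3+1)(2·4+1) = 189
Δ: 0! 2! 6! / 9! → 1/252
sum: t=0:+1/36 = 1/36
3j²(1 3 4; 0 0 0) = Δ·Π!·Σ² = 4/63  (sign +1)
sum: t=0:+1/96 = 1/96
3j²(1 3 4; 1 1 -2) = Δ·Π!·Σ² = 5/84  (sign +1)
combine: 4πI² = 189·4/63·5/84 = 5/7
take √, sign +1: I = 0.23841361

0.238414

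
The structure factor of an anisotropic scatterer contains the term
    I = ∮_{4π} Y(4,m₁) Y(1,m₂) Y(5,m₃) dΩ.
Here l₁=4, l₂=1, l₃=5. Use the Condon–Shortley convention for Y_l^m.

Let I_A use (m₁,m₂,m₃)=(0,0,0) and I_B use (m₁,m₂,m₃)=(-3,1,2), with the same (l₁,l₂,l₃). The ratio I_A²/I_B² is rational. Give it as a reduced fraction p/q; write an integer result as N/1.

l's match ⇒ only the (l;m) 3-j factors differ between A and B.
A: triangle coeff Δ(4,1,5) = 1/495; Σ_t [0,0]: t=0:+1/576 = 1/576; (3j)²=5/99 [(4 1 5; 0 0 0)], sign=-1
B: triangle coeff Δ(4,1,5) = 1/495; Σ_t [0,0]: t=0:+1/10080 = 1/10080; (3j)²=1/165 [(4 1 5; -3 1 2)], sign=-1
I_A²/I_B² = (5/99)/(1/165) = 25/3

25/3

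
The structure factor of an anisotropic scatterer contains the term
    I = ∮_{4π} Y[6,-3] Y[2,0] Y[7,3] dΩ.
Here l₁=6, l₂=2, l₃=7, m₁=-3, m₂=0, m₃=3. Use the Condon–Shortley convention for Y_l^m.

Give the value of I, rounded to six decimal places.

0.000000

L=15 odd ⇒ parity kills the (l;000) factor ⇒ I = 0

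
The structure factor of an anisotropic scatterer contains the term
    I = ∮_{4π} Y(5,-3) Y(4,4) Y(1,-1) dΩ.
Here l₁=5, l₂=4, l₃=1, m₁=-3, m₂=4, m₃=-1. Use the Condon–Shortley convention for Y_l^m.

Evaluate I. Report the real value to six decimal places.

m-sum 0 ✓  L=10 even ✓  1≤1≤9 ✓
Π(2lᵢ+1) = 11×9×3 = 297
triangle coeff Δ(5,4,1) = 1/495
Σ_t [4,4]: t=4:+1/576 = 1/576
(3j)²=5/99 [(5 4 1; 0 0 0)], sign=-1
Σ_t [8,8]: t=8:+1/80640 = 1/80640
(3j)²=1/495 [(5 4 1; -3 4 -1)], sign=+1
⇒ 4πI² = 1/33
I = (-1)√(1/33/(4π)) = -0.04910640

-0.049106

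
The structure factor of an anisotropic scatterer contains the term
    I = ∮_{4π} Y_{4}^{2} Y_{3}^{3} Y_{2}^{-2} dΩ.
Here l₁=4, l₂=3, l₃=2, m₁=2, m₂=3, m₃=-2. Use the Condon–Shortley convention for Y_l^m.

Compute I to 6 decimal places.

0.000000

m-sum = 2 + 3 − 2 = 3 ≠ 0 ⇒ I = 0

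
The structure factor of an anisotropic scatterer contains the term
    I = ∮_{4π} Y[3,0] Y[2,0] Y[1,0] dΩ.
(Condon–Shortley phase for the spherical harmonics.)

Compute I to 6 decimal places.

Checks pass: Σm=0; 6 even; l₃=1∈[1,5].
(2·3+1)(2·2+1)(2·1+1) = 105
Δ: 4! 2! 0! / 7! → 1/105
sum: t=2:+1/4 = 1/4
3j²(3 2 1; 0 0 0) = Δ·Π!·Σ² = 3/35  (sign -1)
(m-triple is (0,0,0) — same symbol as above.)
combine: 4πI² = 105·3/35·3/35 = 27/35
take √, sign +1: I = 0.24776670

0.247767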